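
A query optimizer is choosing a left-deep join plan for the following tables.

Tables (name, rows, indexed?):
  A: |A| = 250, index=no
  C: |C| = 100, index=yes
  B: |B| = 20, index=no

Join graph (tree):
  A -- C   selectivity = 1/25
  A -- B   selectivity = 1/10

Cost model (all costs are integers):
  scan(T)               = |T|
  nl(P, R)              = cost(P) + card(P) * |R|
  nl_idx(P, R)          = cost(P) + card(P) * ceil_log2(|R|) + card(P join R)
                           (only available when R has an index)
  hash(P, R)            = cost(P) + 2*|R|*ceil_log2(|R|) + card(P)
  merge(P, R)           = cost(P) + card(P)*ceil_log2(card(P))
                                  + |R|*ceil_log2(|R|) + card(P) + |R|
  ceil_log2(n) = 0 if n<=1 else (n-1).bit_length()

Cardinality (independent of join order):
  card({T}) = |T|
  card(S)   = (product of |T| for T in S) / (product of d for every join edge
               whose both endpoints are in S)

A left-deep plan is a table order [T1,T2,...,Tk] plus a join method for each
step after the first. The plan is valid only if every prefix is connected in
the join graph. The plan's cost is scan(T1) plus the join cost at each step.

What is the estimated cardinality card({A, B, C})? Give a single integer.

Tables in S: A(250), B(20), C(100)
Edges inside S: A-C(d=25), A-B(d=10)
numerator = 250 * 20 * 100 = 500000
denominator = 25 * 10 = 250
card(S) = 500000 / 250 = 2000

2000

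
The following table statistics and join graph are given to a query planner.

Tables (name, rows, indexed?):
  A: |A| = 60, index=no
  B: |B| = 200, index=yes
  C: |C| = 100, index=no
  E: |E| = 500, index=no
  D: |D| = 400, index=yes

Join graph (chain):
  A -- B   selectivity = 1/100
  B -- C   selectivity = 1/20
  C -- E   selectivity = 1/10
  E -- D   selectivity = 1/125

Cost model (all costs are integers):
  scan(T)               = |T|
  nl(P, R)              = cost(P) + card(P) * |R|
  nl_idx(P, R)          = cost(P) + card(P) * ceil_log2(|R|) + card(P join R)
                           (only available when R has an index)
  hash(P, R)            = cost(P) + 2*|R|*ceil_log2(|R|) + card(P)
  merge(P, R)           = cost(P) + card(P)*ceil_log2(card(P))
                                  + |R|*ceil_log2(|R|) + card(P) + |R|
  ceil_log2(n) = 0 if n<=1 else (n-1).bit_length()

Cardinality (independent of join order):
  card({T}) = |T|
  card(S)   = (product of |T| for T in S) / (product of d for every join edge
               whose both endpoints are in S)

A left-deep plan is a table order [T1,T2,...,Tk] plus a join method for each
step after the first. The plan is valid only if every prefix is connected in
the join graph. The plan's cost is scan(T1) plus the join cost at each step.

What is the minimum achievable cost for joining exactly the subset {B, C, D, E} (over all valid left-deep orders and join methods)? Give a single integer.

Selinger DP over subsets of {B,C,D,E}:
  {B}: scan cost=200, card=200
  {C}: scan cost=100, card=100
  {E}: scan cost=500, card=500
  {D}: scan cost=400, card=400
  {BC}: card=1000; try (C,hash)→1800, (B,nl_idx)→1900, (B,merge)→2700, (C,merge)→2800, (B,hash)→3400, (B,nl)→20100 …(+1); best=1800 via (C,hash)
  {CE}: card=5000; try (C,hash)→2400, (E,merge)→5900, (C,merge)→6300, (E,hash)→9200, (E,nl)→50100, (C,nl)→50500; best=2400 via (C,hash)
  {DE}: card=1600; try (D,nl_idx)→6600, (D,hash)→8200, (E,merge)→9400, (D,merge)→9500, (E,hash)→9800, (E,nl)→200400 …(+1); best=6600 via (D,nl_idx)
  {BCE}: card=50000; try (B,hash)→10600, (E,hash)→11800, (E,merge)→17800, (B,merge)→74200, (B,nl_idx)→92400, (E,nl)→501800 …(+1); best=10600 via (B,hash)
  {CDE}: card=16000; try (C,hash)→9600, (D,hash)→14600, (C,merge)→26600, (D,nl_idx)→63400, (D,merge)→76400, (C,nl)→166600 …(+1); best=9600 via (C,hash)
  {BCDE}: card=160000; try (B,hash)→28800, (D,hash)→67800, (B,merge)→251400, (B,nl_idx)→297600, (D,nl_idx)→620600, (D,merge)→864600 …(+2); best=28800 via (B,hash)

28800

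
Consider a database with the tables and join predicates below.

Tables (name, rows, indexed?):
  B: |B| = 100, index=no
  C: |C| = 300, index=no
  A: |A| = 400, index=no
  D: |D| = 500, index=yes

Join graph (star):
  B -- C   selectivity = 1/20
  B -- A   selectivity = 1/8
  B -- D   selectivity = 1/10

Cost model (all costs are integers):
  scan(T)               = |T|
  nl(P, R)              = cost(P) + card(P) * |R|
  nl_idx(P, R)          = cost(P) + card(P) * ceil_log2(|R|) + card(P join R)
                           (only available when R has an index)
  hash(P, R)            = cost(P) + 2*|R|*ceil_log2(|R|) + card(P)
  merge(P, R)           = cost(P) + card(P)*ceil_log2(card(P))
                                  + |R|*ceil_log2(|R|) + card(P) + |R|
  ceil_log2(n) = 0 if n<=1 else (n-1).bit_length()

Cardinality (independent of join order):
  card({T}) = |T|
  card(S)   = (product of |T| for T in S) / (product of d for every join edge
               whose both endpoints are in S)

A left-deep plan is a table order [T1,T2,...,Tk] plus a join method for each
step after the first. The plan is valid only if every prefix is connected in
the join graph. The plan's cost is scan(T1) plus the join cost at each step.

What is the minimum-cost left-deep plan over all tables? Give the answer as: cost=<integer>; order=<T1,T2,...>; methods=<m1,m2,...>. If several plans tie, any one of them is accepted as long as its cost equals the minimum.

cost=94700; order=C,B,A,D; methods=hash,hash,hash

Selinger DP (subsets sized 1..n):
  {B}: scan cost=100, card=100
  {C}: scan cost=300, card=300
  {A}: scan cost=400, card=400
  {D}: scan cost=500, card=500
  {BC}: card=1500; try (B,hash)→2000, (C,merge)→3900, (B,merge)→4100, (C,hash)→5600, (C,nl)→30100, (B,nl)→30300; best=2000 via (B,hash)
  {AB}: card=5000; try (B,hash)→2200, (A,merge)→4900, (B,merge)→5200, (A,hash)→7400, (A,nl)→40100, (B,nl)→40400; best=2200 via (B,hash)
  {BD}: card=5000; try (B,hash)→2400, (D,merge)→5900, (D,nl_idx)→6000, (B,merge)→6300, (D,hash)→9200, (D,nl)→50100 …(+1); best=2400 via (B,hash)
  {ABC}: card=75000; try (A,hash)→10700, (C,hash)→12600, (A,merge)→24000, (C,merge)→75200, (A,nl)→602000, (C,nl)→1502200; best=10700 via (A,hash)
  {BCD}: card=75000; try (D,hash)→12500, (C,hash)→12800, (D,merge)→25000, (C,merge)→75400, (D,nl_idx)→90500, (D,nl)→752000 …(+1); best=12500 via (D,hash)
  {ABD}: card=250000; try (A,hash)→14600, (D,hash)→16200, (A,merge)→76400, (D,merge)→77200, (D,nl_idx)→297200, (A,nl)→2002400 …(+1); best=14600 via (A,hash)
  {ABCD}: card=3750000; try (D,hash)→94700, (A,hash)→94700, (C,hash)→270000, (D,merge)→1365700, (A,merge)→1366500, (D,nl_idx)→4435700 …(+4); best=94700 via (D,hash)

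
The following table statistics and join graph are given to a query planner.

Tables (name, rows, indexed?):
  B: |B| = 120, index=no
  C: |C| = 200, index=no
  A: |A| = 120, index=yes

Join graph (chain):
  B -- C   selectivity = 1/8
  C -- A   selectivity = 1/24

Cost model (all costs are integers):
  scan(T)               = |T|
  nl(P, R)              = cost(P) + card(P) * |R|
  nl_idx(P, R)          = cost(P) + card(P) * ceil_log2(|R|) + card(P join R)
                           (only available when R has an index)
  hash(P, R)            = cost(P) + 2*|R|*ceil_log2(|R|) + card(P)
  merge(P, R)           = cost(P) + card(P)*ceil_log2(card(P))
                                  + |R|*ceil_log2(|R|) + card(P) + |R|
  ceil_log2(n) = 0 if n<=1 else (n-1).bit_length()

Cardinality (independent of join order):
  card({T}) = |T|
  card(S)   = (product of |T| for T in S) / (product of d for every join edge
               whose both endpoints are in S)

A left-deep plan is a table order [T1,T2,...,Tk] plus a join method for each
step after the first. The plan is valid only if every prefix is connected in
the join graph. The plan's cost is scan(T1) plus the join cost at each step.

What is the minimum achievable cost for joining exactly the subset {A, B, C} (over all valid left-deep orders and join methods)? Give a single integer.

4760

Selinger DP over subsets of {A,B,C}:
  {B}: scan cost=120, card=120
  {C}: scan cost=200, card=200
  {A}: scan cost=120, card=120
  {BC}: card=3000; try (B,hash)→2080, (C,merge)→2880, (B,merge)→2960, (C,hash)→3440, (C,nl)→24120, (B,nl)→24200; best=2080 via (B,hash)
  {AC}: card=1000; try (A,hash)→2080, (A,nl_idx)→2600, (C,merge)→2880, (A,merge)→2960, (C,hash)→3440, (C,nl)→24120 …(+1); best=2080 via (A,hash)
  {ABC}: card=15000; try (B,hash)→4760, (A,hash)→6760, (B,merge)→14040, (A,nl_idx)→38080, (A,merge)→42040, (B,nl)→122080 …(+1); best=4760 via (B,hash)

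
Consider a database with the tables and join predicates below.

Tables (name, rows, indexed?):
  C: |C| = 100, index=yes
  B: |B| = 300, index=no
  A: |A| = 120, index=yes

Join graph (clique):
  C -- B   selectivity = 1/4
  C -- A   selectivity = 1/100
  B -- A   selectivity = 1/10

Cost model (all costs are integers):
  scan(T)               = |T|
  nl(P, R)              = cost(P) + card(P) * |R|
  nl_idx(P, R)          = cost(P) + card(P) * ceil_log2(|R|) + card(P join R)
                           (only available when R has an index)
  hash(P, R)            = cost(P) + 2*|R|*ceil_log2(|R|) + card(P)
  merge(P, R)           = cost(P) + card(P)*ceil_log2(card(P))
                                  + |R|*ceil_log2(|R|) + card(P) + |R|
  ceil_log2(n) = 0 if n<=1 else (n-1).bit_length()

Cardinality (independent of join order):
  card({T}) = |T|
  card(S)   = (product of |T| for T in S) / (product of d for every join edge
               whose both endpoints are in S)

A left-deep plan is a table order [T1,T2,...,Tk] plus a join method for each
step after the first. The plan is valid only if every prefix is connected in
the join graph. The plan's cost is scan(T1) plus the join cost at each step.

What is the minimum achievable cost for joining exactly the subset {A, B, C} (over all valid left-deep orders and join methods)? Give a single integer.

Selinger DP over subsets of {A,B,C}:
  {C}: scan cost=100, card=100
  {B}: scan cost=300, card=300
  {A}: scan cost=120, card=120
  {BC}: card=7500; try (C,hash)→2000, (B,merge)→3900, (C,merge)→4100, (B,hash)→5600, (C,nl_idx)→9900, (B,nl)→30100 …(+1); best=2000 via (C,hash)
  {AC}: card=120; try (A,nl_idx)→920, (C,nl_idx)→1080, (C,hash)→1640, (A,merge)→1860, (C,merge)→1880, (A,hash)→1880 …(+2); best=920 via (A,nl_idx)
  {AB}: card=3600; try (A,hash)→2280, (B,merge)→4080, (A,merge)→4260, (B,hash)→5640, (A,nl_idx)→6000, (B,nl)→36120 …(+1); best=2280 via (A,hash)
  {ABC}: card=900; try (B,merge)→4880, (B,hash)→6440, (C,hash)→7280, (A,hash)→11180, (C,nl_idx)→28380, (B,nl)→36920 …(+5); best=4880 via (B,merge)

4880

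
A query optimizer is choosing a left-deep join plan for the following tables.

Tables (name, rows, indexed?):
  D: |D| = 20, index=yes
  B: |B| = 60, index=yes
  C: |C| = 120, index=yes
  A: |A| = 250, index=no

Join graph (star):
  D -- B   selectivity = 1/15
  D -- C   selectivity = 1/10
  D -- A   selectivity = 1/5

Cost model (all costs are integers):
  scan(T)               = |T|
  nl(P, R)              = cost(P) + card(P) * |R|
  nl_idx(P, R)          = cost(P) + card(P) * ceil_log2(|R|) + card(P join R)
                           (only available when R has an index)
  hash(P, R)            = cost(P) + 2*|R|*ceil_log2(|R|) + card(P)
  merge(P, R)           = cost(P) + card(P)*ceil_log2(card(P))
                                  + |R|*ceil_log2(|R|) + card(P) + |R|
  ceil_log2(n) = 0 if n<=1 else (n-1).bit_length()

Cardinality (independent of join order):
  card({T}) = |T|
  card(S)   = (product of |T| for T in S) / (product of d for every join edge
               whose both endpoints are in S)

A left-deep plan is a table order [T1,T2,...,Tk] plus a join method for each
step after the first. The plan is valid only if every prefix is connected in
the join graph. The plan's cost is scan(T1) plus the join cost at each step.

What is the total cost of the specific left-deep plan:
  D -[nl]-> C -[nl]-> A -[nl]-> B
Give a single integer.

step 1: scan D: cost=20, card=20
step 2: join C via nl
    card(P join C) = 20*120/(10) = 240
    cost = 20 + 20*120 = 2420
step 3: join A via nl
    card(P join A) = 240*250/(5) = 12000
    cost = 2420 + 240*250 = 62420
step 4: join B via nl
    card(P join B) = 12000*60/(15) = 48000
    cost = 62420 + 12000*60 = 782420

782420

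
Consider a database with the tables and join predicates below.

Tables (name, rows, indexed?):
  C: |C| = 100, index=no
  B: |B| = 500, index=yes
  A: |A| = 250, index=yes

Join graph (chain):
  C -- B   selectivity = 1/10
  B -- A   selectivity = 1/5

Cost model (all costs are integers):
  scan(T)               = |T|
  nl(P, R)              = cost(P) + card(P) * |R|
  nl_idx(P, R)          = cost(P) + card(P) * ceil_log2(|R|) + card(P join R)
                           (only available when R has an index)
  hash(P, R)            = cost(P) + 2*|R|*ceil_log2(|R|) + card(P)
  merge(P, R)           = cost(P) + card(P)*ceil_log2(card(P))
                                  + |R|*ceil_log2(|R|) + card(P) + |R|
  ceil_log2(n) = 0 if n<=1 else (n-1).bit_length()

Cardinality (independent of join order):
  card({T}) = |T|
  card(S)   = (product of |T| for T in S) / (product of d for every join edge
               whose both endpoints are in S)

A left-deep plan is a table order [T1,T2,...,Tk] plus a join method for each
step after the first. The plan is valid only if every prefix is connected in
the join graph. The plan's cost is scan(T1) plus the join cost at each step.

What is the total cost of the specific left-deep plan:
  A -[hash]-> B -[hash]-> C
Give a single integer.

35900

step 1: scan A: cost=250, card=250
step 2: join B via hash
    card(P join B) = 250*500/(5) = 25000
    cost = 250 + 2*500*9 + 250 = 9500
step 3: join C via hash
    card(P join C) = 25000*100/(10) = 250000
    cost = 9500 + 2*100*7 + 25000 = 35900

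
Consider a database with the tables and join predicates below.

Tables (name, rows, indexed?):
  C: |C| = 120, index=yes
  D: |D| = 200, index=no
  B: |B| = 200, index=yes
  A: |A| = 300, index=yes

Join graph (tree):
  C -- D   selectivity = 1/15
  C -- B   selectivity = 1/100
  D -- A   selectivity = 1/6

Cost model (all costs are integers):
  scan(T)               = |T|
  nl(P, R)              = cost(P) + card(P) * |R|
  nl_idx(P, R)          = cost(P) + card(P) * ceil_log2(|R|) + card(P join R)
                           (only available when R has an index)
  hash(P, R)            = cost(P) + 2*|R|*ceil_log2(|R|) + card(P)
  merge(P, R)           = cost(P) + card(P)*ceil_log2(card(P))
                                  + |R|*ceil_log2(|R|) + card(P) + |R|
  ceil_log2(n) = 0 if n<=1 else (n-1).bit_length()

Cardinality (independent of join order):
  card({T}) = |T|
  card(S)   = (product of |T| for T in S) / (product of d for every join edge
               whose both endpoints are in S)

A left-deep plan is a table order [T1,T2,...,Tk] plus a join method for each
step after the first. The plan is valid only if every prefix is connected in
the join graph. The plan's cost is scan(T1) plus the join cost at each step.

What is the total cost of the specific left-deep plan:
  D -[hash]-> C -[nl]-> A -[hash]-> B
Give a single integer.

565280

step 1: scan D: cost=200, card=200
step 2: join C via hash
    card(P join C) = 200*120/(15) = 1600
    cost = 200 + 2*120*7 + 200 = 2080
step 3: join A via nl
    card(P join A) = 1600*300/(6) = 80000
    cost = 2080 + 1600*300 = 482080
step 4: join B via hash
    card(P join B) = 80000*200/(100) = 160000
    cost = 482080 + 2*200*8 + 80000 = 565280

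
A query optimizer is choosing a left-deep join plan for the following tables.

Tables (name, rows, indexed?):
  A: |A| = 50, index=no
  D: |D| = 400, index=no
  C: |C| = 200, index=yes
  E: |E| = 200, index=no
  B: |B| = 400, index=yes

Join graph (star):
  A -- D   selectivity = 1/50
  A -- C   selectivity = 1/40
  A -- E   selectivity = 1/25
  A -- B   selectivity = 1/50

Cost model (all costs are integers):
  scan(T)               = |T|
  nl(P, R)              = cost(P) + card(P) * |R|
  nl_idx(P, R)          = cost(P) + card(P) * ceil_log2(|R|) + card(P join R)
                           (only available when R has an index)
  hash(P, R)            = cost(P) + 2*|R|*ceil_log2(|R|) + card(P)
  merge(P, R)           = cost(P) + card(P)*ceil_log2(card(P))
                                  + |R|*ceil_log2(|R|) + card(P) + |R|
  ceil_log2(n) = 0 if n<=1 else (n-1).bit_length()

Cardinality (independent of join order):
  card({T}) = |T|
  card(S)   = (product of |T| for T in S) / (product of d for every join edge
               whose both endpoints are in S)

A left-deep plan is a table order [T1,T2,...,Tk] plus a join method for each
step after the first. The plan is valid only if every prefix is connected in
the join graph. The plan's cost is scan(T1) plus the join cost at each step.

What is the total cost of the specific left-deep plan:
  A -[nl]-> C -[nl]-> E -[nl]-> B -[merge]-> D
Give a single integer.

1104050

step 1: scan A: cost=50, card=50
step 2: join C via nl
    card(P join C) = 50*200/(40) = 250
    cost = 50 + 50*200 = 10050
step 3: join E via nl
    card(P join E) = 250*200/(25) = 2000
    cost = 10050 + 250*200 = 60050
step 4: join B via nl
    card(P join B) = 2000*400/(50) = 16000
    cost = 60050 + 2000*400 = 860050
step 5: join D via merge
    card(P join D) = 16000*400/(50) = 128000
    cost = 860050 + 16000*14 + 400*9 + 16000 + 400 = 1104050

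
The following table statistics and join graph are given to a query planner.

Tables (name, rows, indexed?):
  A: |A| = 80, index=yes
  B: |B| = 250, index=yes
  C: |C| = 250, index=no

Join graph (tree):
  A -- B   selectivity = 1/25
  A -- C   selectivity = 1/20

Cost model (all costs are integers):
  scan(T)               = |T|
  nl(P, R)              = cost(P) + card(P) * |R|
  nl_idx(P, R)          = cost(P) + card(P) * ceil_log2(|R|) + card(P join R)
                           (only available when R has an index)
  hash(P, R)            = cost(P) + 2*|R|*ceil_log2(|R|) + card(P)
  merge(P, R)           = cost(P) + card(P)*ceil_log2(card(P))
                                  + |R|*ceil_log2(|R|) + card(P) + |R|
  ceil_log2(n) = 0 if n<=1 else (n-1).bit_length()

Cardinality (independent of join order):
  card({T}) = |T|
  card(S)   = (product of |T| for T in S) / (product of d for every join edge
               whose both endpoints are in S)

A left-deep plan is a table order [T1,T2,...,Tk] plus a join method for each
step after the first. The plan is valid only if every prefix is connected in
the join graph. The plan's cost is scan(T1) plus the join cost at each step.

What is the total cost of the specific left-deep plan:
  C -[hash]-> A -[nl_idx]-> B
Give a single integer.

step 1: scan C: cost=250, card=250
step 2: join A via hash
    card(P join A) = 250*80/(20) = 1000
    cost = 250 + 2*80*7 + 250 = 1620
step 3: join B via nl_idx
    card(P join B) = 1000*250/(25) = 10000
    cost = 1620 + 1000*8 + 10000 = 19620

19620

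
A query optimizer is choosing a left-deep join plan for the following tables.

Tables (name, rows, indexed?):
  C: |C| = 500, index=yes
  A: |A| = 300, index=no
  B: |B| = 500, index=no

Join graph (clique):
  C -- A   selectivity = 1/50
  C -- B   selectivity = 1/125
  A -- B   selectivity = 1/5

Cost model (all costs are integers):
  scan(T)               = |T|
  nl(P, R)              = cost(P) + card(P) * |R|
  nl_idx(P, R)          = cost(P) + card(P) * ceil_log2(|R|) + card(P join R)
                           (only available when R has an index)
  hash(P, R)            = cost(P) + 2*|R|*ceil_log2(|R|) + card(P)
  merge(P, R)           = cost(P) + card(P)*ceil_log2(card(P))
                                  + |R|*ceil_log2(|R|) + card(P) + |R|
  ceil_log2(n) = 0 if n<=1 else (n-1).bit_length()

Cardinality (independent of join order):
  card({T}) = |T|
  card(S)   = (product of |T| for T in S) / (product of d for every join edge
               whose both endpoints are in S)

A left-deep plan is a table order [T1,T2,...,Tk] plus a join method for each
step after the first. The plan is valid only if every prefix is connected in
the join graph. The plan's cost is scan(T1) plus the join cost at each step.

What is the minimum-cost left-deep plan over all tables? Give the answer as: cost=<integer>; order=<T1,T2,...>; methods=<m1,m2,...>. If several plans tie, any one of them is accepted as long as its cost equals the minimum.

cost=14400; order=B,C,A; methods=nl_idx,hash

Selinger DP (subsets sized 1..n):
  {C}: scan cost=500, card=500
  {A}: scan cost=300, card=300
  {B}: scan cost=500, card=500
  {AC}: card=3000; try (C,nl_idx)→6000, (A,hash)→6400, (C,merge)→8300, (A,merge)→8500, (C,hash)→9600, (C,nl)→150300 …(+1); best=6000 via (C,nl_idx)
  {BC}: card=2000; try (C,nl_idx)→7000, (C,hash)→10000, (B,hash)→10000, (C,merge)→10500, (B,merge)→10500, (C,nl)→250500 …(+1); best=7000 via (C,nl_idx)
  {AB}: card=30000; try (A,hash)→6400, (B,merge)→8300, (A,merge)→8500, (B,hash)→9600, (B,nl)→150300, (A,nl)→150500; best=6400 via (A,hash)
  {ABC}: card=2400; try (A,hash)→14400, (B,hash)→18000, (A,merge)→34000, (C,hash)→45400, (B,merge)→50000, (C,nl_idx)→278800 …(+4); best=14400 via (A,hash)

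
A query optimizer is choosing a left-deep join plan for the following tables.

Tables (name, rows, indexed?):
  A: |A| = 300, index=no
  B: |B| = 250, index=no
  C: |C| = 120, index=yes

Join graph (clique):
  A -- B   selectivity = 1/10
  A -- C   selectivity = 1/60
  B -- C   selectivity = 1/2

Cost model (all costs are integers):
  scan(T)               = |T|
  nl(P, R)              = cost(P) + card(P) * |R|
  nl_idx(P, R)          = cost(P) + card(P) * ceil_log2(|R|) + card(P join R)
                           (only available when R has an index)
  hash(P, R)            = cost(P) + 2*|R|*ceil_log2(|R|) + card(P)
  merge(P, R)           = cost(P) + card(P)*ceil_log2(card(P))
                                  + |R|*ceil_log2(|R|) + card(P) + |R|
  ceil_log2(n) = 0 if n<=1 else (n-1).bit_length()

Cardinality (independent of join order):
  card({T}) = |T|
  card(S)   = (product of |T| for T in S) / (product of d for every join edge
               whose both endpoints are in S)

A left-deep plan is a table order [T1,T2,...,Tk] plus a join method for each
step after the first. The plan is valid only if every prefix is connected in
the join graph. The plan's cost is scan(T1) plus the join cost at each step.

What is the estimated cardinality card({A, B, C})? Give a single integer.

7500

Tables in S: A(300), B(250), C(120)
Edges inside S: A-B(d=10), A-C(d=60), B-C(d=2)
numerator = 300 * 250 * 120 = 9000000
denominator = 10 * 60 * 2 = 1200
card(S) = 9000000 / 1200 = 7500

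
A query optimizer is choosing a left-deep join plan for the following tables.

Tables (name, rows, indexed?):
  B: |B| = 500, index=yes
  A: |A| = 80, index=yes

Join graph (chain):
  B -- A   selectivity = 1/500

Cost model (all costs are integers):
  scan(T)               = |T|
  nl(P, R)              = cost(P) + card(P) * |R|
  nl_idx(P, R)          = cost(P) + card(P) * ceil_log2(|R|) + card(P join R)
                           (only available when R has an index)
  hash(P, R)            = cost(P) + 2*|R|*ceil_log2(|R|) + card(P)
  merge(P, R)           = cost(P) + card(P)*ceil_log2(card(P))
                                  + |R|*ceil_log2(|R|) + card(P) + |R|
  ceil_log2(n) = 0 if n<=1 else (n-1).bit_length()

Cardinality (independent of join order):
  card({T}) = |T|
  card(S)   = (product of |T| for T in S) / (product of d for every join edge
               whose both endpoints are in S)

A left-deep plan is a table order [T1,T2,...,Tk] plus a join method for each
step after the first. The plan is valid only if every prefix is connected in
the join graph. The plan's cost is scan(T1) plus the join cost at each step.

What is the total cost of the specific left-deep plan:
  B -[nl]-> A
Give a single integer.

step 1: scan B: cost=500, card=500
step 2: join A via nl
    card(P join A) = 500*80/(500) = 80
    cost = 500 + 500*80 = 40500

40500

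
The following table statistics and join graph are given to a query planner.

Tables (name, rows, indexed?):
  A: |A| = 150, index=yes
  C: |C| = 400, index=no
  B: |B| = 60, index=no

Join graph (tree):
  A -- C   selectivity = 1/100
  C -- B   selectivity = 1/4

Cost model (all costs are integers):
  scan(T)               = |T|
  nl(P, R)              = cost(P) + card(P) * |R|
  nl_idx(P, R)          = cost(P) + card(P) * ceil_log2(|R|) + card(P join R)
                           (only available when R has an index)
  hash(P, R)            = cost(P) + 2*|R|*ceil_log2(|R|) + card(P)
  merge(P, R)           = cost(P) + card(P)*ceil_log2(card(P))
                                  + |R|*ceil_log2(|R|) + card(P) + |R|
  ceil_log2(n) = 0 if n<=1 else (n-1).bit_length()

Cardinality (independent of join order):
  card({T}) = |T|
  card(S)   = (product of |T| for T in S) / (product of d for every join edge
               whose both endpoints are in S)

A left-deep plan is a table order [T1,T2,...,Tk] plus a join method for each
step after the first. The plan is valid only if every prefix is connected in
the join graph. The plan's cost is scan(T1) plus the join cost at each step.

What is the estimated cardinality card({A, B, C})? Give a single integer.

Tables in S: A(150), B(60), C(400)
Edges inside S: A-C(d=100), C-B(d=4)
numerator = 150 * 60 * 400 = 3600000
denominator = 100 * 4 = 400
card(S) = 3600000 / 400 = 9000

9000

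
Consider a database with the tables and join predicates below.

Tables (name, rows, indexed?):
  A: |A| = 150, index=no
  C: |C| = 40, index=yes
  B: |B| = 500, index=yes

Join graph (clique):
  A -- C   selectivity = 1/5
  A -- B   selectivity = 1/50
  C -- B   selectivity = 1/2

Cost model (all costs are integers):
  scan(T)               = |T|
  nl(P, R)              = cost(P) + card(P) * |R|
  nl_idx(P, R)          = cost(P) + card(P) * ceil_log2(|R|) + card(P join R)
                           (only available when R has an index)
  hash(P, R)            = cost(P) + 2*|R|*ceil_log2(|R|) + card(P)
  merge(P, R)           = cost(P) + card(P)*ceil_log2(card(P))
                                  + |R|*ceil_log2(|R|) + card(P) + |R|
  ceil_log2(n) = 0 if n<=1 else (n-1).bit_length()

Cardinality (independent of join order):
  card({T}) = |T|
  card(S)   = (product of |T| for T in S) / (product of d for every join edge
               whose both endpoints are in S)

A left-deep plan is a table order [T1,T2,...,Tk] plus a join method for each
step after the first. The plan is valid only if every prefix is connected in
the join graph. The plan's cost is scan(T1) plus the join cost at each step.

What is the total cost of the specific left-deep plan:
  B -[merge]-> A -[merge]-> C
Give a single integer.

step 1: scan B: cost=500, card=500
step 2: join A via merge
    card(P join A) = 500*150/(50) = 1500
    cost = 500 + 500*9 + 150*8 + 500 + 150 = 6850
step 3: join C via merge
    card(P join C) = 1500*40/(5*2) = 6000
    cost = 6850 + 1500*11 + 40*6 + 1500 + 40 = 25130

25130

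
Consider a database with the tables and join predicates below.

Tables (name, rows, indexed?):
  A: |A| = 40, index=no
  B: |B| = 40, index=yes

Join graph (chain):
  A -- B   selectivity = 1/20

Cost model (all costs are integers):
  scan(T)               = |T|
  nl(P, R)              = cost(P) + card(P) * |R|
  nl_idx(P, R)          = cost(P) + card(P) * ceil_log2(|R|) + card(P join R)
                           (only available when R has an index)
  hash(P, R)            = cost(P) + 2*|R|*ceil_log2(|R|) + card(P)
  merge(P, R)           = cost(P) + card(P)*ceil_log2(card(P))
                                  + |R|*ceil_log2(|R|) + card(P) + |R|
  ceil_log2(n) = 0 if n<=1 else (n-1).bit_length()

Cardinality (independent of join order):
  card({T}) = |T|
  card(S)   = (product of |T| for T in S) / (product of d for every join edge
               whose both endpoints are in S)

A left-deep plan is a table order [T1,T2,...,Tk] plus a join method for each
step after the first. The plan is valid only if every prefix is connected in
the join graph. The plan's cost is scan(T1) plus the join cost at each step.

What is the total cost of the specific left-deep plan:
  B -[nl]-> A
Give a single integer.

1640

step 1: scan B: cost=40, card=40
step 2: join A via nl
    card(P join A) = 40*40/(20) = 80
    cost = 40 + 40*40 = 1640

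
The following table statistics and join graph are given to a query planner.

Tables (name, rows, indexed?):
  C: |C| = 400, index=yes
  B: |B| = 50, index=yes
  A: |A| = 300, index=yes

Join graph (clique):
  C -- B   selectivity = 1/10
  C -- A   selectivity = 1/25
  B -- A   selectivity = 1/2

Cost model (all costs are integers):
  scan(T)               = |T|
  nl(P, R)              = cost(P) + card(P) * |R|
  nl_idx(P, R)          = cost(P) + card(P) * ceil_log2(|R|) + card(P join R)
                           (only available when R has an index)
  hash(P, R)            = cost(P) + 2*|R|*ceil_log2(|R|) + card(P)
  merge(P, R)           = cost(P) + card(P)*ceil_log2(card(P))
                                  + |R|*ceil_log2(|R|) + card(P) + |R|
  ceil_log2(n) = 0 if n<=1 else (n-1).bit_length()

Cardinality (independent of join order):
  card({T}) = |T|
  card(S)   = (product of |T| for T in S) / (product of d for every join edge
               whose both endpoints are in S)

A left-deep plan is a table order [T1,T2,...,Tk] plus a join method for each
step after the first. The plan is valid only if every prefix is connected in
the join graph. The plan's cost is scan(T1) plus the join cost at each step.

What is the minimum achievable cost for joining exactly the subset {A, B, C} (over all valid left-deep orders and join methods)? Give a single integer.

Selinger DP over subsets of {A,B,C}:
  {C}: scan cost=400, card=400
  {B}: scan cost=50, card=50
  {A}: scan cost=300, card=300
  {BC}: card=2000; try (B,hash)→1400, (C,nl_idx)→2500, (C,merge)→4400, (B,merge)→4750, (B,nl_idx)→4800, (C,hash)→7300 …(+2); best=1400 via (B,hash)
  {AC}: card=4800; try (A,hash)→6200, (C,merge)→7300, (A,merge)→7400, (C,hash)→7800, (C,nl_idx)→7800, (A,nl_idx)→8800 …(+2); best=6200 via (A,hash)
  {AB}: card=7500; try (B,hash)→1200, (A,merge)→3400, (B,merge)→3650, (A,hash)→5500, (A,nl_idx)→8000, (B,nl_idx)→9600 …(+2); best=1200 via (B,hash)
  {ABC}: card=12000; try (A,hash)→8800, (B,hash)→11600, (C,hash)→15900, (A,merge)→28400, (A,nl_idx)→31400, (B,nl_idx)→47000 …(+6); best=8800 via (A,hash)

8800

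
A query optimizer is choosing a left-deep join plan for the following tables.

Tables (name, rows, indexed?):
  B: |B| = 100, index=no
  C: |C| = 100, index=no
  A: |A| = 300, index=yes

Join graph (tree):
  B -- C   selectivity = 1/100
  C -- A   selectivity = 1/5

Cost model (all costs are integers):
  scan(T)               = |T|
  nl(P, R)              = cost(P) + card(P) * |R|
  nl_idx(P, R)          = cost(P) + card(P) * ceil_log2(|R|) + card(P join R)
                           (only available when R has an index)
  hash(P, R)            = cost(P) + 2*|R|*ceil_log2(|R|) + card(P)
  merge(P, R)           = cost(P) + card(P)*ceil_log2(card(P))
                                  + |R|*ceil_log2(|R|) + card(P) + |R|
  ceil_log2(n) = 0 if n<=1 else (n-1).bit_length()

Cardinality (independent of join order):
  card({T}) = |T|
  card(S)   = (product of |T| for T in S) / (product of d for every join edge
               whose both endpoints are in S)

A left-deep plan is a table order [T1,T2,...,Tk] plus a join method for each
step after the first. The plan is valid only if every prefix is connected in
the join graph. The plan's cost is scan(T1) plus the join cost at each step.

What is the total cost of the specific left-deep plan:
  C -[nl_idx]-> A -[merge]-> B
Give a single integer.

91800

step 1: scan C: cost=100, card=100
step 2: join A via nl_idx
    card(P join A) = 100*300/(5) = 6000
    cost = 100 + 100*9 + 6000 = 7000
step 3: join B via merge
    card(P join B) = 6000*100/(100) = 6000
    cost = 7000 + 6000*13 + 100*7 + 6000 + 100 = 91800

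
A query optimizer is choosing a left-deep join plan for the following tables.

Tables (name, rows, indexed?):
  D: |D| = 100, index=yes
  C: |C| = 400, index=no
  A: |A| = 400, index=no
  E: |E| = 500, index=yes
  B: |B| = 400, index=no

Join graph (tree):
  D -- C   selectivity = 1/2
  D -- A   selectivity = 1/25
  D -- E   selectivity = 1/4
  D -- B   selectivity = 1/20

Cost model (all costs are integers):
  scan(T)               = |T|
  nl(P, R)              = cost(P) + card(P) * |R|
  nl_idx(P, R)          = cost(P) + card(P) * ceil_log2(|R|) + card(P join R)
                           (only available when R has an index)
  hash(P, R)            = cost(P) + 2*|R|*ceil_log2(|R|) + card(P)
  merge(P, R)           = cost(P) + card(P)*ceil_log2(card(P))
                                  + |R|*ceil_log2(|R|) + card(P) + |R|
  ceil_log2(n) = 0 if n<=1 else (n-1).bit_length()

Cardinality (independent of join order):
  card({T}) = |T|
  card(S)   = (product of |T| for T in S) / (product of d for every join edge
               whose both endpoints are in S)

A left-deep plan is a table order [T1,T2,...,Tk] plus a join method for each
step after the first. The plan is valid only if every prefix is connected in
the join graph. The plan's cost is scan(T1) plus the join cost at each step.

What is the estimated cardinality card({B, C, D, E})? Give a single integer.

50000000

Tables in S: B(400), C(400), D(100), E(500)
Edges inside S: D-C(d=2), D-E(d=4), D-B(d=20)
numerator = 400 * 400 * 100 * 500 = 8000000000
denominator = 2 * 4 * 20 = 160
card(S) = 8000000000 / 160 = 50000000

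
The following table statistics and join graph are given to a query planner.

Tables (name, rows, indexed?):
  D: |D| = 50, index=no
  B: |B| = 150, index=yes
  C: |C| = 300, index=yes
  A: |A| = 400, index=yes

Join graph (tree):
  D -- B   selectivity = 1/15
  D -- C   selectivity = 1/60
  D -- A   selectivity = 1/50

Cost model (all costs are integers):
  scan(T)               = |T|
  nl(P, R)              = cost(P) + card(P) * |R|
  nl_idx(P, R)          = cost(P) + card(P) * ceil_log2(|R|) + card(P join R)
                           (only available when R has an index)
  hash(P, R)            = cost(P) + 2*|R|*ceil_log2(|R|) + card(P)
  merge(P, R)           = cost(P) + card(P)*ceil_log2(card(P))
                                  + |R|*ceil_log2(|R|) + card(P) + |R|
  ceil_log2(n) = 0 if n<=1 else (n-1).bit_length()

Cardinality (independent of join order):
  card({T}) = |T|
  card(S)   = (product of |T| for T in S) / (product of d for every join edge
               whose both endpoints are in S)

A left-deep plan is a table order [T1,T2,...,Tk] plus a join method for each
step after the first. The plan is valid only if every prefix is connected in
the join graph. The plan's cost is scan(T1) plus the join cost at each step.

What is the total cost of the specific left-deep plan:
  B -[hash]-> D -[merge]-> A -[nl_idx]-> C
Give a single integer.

step 1: scan B: cost=150, card=150
step 2: join D via hash
    card(P join D) = 150*50/(15) = 500
    cost = 150 + 2*50*6 + 150 = 900
step 3: join A via merge
    card(P join A) = 500*400/(50) = 4000
    cost = 900 + 500*9 + 400*9 + 500 + 400 = 9900
step 4: join C via nl_idx
    card(P join C) = 4000*300/(60) = 20000
    cost = 9900 + 4000*9 + 20000 = 65900

65900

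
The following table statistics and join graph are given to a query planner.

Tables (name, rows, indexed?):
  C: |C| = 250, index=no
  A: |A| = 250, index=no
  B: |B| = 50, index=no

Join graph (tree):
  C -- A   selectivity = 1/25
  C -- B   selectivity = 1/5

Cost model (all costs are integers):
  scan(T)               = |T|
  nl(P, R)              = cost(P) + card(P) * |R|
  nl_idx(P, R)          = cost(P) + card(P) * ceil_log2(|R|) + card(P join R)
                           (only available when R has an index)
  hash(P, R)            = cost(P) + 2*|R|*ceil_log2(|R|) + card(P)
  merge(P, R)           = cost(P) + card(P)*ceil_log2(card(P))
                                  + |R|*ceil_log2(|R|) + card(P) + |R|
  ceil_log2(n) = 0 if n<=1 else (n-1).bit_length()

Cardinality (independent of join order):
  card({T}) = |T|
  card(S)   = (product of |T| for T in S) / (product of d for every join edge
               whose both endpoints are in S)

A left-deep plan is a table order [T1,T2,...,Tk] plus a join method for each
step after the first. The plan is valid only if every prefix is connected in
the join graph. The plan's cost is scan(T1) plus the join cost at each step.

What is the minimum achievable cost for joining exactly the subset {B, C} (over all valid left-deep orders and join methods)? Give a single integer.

Selinger DP over subsets of {B,C}:
  {C}: scan cost=250, card=250
  {B}: scan cost=50, card=50
  {BC}: card=2500; try (B,hash)→1100, (C,merge)→2650, (B,merge)→2850, (C,hash)→4100, (C,nl)→12550, (B,nl)→12750; best=1100 via (B,hash)

1100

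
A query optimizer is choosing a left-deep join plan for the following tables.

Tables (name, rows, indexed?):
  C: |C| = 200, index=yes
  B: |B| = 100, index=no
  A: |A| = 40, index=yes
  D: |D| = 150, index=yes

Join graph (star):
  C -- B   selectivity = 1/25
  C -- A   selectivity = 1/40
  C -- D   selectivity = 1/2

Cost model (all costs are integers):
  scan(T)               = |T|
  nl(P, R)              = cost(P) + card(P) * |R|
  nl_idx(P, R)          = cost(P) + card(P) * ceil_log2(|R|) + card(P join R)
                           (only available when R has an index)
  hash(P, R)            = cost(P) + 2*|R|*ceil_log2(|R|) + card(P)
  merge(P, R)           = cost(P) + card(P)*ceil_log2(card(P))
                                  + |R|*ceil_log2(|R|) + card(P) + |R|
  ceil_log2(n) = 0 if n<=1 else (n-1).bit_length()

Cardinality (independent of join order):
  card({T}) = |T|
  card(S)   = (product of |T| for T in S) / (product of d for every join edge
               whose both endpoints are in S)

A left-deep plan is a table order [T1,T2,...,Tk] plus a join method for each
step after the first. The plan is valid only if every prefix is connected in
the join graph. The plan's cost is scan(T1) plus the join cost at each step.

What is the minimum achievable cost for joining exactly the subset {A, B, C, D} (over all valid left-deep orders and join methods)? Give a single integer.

5360

Selinger DP over subsets of {A,B,C,D}:
  {C}: scan cost=200, card=200
  {B}: scan cost=100, card=100
  {A}: scan cost=40, card=40
  {D}: scan cost=150, card=150
  {BC}: card=800; try (C,nl_idx)→1700, (B,hash)→1800, (C,merge)→2700, (B,merge)→2800, (C,hash)→3400, (C,nl)→20100 …(+1); best=1700 via (C,nl_idx)
  {AC}: card=200; try (C,nl_idx)→560, (A,hash)→880, (A,nl_idx)→1600, (C,merge)→2120, (A,merge)→2280, (C,hash)→3280 …(+2); best=560 via (C,nl_idx)
  {CD}: card=15000; try (D,hash)→2800, (C,merge)→3300, (D,merge)→3350, (C,hash)→3500, (C,nl_idx)→16350, (D,nl_idx)→16800 …(+2); best=2800 via (D,hash)
  {ABC}: card=800; try (B,hash)→2160, (A,hash)→2980, (B,merge)→3160, (A,nl_idx)→7300, (A,merge)→10780, (B,nl)→20560 …(+1); best=2160 via (B,hash)
  {BCD}: card=60000; try (D,hash)→4900, (D,merge)→11850, (B,hash)→19200, (D,nl_idx)→68100, (D,nl)→121700, (B,merge)→228600 …(+1); best=4900 via (D,hash)
  {ACD}: card=15000; try (D,hash)→3160, (D,merge)→3710, (D,nl_idx)→17160, (A,hash)→18280, (D,nl)→30560, (A,nl_idx)→107800 …(+2); best=3160 via (D,hash)
  {ABCD}: card=60000; try (D,hash)→5360, (D,merge)→12310, (B,hash)→19560, (A,hash)→65380, (D,nl_idx)→68560, (D,nl)→122160 …(+5); best=5360 via (D,hash)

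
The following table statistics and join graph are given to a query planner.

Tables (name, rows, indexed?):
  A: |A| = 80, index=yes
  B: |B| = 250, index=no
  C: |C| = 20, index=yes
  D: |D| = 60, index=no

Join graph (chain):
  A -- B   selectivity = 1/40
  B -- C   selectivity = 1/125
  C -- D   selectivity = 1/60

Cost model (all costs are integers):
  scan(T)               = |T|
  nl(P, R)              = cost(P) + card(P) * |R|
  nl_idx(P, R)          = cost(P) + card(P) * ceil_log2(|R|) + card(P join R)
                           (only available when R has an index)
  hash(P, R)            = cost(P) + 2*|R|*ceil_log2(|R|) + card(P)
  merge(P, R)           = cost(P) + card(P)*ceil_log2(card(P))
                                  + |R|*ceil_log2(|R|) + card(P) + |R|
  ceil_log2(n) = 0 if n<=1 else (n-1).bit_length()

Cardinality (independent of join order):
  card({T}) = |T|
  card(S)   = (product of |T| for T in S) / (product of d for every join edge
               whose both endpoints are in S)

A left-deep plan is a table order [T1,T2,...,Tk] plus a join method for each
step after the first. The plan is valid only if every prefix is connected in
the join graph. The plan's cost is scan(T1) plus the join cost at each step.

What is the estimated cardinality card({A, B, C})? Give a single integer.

Tables in S: A(80), B(250), C(20)
Edges inside S: A-B(d=40), B-C(d=125)
numerator = 80 * 250 * 20 = 400000
denominator = 40 * 125 = 5000
card(S) = 400000 / 5000 = 80

80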